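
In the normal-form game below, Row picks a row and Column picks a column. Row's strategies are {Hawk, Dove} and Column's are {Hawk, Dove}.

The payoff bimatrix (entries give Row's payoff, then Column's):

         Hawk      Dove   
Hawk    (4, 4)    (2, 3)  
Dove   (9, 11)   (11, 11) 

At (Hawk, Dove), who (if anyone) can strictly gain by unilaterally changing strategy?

Both

Row at (Hawk, Dove) earns 2; deviating to Dove yields 11 — a strict improvement.
Column earns 3; deviating to Hawk yields 4 — a strict improvement.
Both Row and Column have strictly profitable deviations.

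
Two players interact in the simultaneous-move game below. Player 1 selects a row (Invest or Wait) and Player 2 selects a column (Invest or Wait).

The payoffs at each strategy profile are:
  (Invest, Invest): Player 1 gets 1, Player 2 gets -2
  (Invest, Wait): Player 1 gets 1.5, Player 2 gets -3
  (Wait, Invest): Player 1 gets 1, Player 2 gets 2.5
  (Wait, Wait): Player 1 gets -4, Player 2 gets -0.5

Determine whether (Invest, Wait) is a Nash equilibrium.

At (Invest, Wait), Player 1 earns 1.5; switching to Wait would give -4, so Player 1 has no profitable deviation.
Player 2 earns -3; switching to Invest would give -2, so Player 2 would deviate.
Since at least one player can profitably deviate, this is not a Nash equilibrium.

No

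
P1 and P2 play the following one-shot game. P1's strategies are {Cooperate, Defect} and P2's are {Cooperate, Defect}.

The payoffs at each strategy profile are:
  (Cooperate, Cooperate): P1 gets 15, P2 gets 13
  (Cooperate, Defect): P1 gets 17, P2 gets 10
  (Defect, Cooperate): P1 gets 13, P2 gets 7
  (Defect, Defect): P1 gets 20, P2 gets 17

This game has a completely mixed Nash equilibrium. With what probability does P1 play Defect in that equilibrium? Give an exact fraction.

Let r be the probability that P1 plays Cooperate. In a completely mixed equilibrium, P2 must be indifferent between Cooperate and Defect.
P2's expected payoff from Cooperate is 13r + 7(1−r); from Defect it is 10r + 17(1−r).
Setting these equal: 6r + 7 = −7r + 17, so r = 10/13.
Therefore P1 plays Defect with probability 1 − 10/13 = 3/13.

3/13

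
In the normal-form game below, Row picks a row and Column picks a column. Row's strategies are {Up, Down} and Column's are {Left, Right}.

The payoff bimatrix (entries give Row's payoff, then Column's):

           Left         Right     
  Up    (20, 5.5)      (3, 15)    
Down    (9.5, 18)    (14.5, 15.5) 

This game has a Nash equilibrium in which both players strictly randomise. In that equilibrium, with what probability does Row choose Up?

5/24

Let x be the probability that Row plays Up. In a completely mixed equilibrium, Column must be indifferent between Left and Right.
Column's expected payoff from Left is 5.5x + 18(1−x); from Right it is 15x + 15.5(1−x).
Setting these equal: −12.5x + 18 = −0.5x + 15.5, so x = 5/24.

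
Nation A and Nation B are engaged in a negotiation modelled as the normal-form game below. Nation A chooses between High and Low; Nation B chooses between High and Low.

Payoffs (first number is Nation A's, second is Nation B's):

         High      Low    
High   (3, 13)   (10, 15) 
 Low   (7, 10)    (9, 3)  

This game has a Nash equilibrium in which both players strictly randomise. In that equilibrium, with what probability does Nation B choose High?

Let c be the probability that Nation B plays High. In a completely mixed equilibrium, Nation A must be indifferent between High and Low.
Nation A's expected payoff from High is 3c + 10(1−c); from Low it is 7c + 9(1−c).
Setting these equal: −7c + 10 = −2c + 9, so c = 1/5.

1/5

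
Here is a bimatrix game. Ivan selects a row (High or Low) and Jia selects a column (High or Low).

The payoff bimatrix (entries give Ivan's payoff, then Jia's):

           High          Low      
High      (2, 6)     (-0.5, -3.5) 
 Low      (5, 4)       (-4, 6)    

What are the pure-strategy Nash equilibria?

(High, High): Ivan prefers Low (5 > 2) — not an equilibrium.
(High, Low): Jia prefers High (6 > -3.5) — not an equilibrium.
(Low, High): Jia prefers Low (6 > 4) — not an equilibrium.
(Low, Low): Ivan prefers High (-0.5 > -4) — not an equilibrium.

none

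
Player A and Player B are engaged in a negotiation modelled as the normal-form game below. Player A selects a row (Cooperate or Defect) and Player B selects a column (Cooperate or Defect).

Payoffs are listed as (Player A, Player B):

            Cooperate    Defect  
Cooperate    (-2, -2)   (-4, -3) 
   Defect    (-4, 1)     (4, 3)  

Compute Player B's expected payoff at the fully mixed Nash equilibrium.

-1

First find p, the probability Player A plays Cooperate, from Player B's indifference between Cooperate and Defect: −2p + (1−p) = −3p + 3(1−p), giving p = 2/3.
Since Player B is indifferent in equilibrium, Player B's expected payoff equals the payoff from either column against (2/3, 1/3). Using Cooperate: −2(2/3) + (1/3) = -1.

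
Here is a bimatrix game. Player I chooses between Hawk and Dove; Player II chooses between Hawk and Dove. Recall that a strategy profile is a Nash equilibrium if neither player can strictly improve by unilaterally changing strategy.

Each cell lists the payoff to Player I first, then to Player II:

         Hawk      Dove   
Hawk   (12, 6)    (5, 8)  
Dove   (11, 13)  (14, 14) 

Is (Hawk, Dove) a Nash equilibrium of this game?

At (Hawk, Dove), Player I earns 5; switching to Dove would give 14, so Player I would deviate.
Player II earns 8; switching to Hawk would give 6, so Player II has no profitable deviation.
Since at least one player can profitably deviate, this is not a Nash equilibrium.

No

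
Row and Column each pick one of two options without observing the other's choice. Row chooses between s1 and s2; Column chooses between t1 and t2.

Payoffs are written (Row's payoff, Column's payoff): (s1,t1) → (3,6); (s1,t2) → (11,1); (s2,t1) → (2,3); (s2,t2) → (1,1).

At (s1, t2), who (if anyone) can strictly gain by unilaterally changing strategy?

Row at (s1, t2) earns 11; deviating to s2 yields 1 — not better.
Column earns 1; deviating to t1 yields 6 — a strict improvement.
Only Column has a strictly profitable deviation.

Column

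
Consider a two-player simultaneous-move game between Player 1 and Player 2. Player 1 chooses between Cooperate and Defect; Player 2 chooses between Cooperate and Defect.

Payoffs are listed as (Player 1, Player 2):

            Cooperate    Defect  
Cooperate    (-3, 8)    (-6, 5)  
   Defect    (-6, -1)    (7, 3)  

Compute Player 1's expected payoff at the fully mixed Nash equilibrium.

First find q, the probability Player 2 plays Cooperate, from Player 1's indifference between Cooperate and Defect: −3q − 6(1−q) = −6q + 7(1−q), giving q = 13/16.
Since Player 1 is indifferent in equilibrium, Player 1's expected payoff equals the payoff from either row against (13/16, 3/16). Using Cooperate: −3(13/16) − 6(3/16) = -57/16.

-57/16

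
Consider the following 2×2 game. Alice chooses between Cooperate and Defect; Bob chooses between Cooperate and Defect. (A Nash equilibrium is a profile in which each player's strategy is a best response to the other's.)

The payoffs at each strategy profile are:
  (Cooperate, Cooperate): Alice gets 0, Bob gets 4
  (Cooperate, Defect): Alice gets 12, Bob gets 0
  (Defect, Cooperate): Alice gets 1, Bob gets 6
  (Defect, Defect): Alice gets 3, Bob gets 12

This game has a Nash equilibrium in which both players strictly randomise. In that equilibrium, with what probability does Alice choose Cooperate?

Let x be the probability that Alice plays Cooperate. In a completely mixed equilibrium, Bob must be indifferent between Cooperate and Defect.
Bob's expected payoff from Cooperate is 4x + 6(1−x); from Defect it is 12(1−x).
Setting these equal: −2x + 6 = −12x + 12, so x = 3/5.

3/5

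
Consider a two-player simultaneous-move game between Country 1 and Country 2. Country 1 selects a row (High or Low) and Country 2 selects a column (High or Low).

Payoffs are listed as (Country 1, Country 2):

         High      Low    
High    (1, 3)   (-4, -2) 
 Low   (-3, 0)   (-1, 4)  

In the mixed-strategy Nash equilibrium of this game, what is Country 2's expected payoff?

First find x, the probability Country 1 plays High, from Country 2's indifference between High and Low: 3x = −2x + 4(1−x), giving x = 4/9.
Since Country 2 is indifferent in equilibrium, Country 2's expected payoff equals the payoff from either column against (4/9, 5/9). Using High: 3(4/9) = 4/3.

4/3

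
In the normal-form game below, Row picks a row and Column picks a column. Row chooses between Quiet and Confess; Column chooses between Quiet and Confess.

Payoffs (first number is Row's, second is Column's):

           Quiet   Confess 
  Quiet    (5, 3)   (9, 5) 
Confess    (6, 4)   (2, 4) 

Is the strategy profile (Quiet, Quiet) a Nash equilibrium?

At (Quiet, Quiet), Row earns 5; switching to Confess would give 6, so Row would deviate.
Column earns 3; switching to Confess would give 5, so Column would deviate.
Since at least one player can profitably deviate, this is not a Nash equilibrium.

No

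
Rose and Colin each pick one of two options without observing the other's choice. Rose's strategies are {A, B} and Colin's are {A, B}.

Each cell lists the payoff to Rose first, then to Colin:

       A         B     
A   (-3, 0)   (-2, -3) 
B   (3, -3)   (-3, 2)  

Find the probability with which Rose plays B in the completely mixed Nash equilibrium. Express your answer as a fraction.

Let r be the probability that Rose plays A. In a completely mixed equilibrium, Colin must be indifferent between A and B.
Colin's expected payoff from A is −3(1−r); from B it is −3r + 2(1−r).
Setting these equal: 3r − 3 = −5r + 2, so r = 5/8.
Therefore Rose plays B with probability 1 − 5/8 = 3/8.

3/8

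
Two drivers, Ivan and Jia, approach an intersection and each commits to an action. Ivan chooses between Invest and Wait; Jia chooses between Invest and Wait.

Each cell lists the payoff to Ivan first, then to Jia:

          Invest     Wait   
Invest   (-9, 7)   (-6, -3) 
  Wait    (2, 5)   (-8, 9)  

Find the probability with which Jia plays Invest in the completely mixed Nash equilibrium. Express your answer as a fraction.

Let c be the probability that Jia plays Invest. In a completely mixed equilibrium, Ivan must be indifferent between Invest and Wait.
Ivan's expected payoff from Invest is −9c − 6(1−c); from Wait it is 2c − 8(1−c).
Setting these equal: −3c − 6 = 10c − 8, so c = 2/13.

2/13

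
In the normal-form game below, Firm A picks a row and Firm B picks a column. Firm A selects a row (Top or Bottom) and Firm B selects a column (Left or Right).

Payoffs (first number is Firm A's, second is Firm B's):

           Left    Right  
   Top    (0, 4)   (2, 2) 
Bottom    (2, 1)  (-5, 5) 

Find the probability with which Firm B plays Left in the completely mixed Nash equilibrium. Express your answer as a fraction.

7/9

Let q be the probability that Firm B plays Left. In a completely mixed equilibrium, Firm A must be indifferent between Top and Bottom.
Firm A's expected payoff from Top is 2(1−q); from Bottom it is 2q − 5(1−q).
Setting these equal: −2q + 2 = 7q − 5, so q = 7/9.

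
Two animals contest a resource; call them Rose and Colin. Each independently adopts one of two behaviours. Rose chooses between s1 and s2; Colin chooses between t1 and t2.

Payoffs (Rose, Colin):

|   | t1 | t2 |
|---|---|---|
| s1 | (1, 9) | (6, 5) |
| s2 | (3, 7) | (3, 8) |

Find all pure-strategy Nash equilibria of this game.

(s1, t1): Rose prefers s2 (3 > 1) — not an equilibrium.
(s1, t2): Colin prefers t1 (9 > 5) — not an equilibrium.
(s2, t1): Colin prefers t2 (8 > 7) — not an equilibrium.
(s2, t2): Rose prefers s1 (6 > 3) — not an equilibrium.

none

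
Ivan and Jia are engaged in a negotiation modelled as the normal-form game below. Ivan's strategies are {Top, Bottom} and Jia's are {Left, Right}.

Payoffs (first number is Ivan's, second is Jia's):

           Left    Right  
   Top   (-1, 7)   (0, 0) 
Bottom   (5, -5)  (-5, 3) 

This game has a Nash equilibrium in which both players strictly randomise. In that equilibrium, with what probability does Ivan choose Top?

Let x be the probability that Ivan plays Top. In a completely mixed equilibrium, Jia must be indifferent between Left and Right.
Jia's expected payoff from Left is 7x − 5(1−x); from Right it is 3(1−x).
Setting these equal: 12x − 5 = −3x + 3, so x = 8/15.

8/15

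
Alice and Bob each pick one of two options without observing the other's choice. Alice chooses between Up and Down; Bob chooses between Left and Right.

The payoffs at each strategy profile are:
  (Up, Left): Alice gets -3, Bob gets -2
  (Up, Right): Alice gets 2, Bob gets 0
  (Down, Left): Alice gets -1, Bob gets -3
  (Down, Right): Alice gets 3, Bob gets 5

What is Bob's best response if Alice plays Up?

Right

Against Up, Bob earns -2 from Left and 0 from Right.
So Right is the best response.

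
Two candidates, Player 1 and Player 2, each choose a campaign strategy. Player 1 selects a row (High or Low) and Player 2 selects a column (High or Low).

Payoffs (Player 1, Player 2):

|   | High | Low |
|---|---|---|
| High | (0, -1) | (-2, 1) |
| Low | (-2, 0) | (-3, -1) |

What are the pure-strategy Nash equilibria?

(High, Low)

(High, High): Player 2 prefers Low (1 > -1) — not an equilibrium.
(High, Low): Player 1 gets -2 ≥ -3 from Low, and Player 2 gets 1 ≥ -1 from High — Nash equilibrium.
(Low, High): Player 1 prefers High (0 > -2) — not an equilibrium.
(Low, Low): Player 1 prefers High (-2 > -3); Player 2 prefers High (0 > -1) — not an equilibrium.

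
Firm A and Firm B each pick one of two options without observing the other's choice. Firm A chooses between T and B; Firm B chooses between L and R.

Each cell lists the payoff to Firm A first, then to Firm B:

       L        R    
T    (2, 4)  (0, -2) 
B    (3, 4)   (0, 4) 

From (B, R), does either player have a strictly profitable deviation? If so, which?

Neither

Firm A at (B, R) earns 0; deviating to T yields 0 — not better.
Firm B earns 4; deviating to L yields 4 — not better.
Neither player can strictly improve; the profile is a Nash equilibrium.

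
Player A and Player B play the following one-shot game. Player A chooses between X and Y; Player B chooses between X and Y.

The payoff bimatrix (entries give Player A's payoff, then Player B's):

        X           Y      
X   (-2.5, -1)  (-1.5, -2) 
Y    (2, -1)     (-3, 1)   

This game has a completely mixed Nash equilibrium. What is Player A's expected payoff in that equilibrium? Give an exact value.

-7/4

First find y, the probability Player B plays X, from Player A's indifference between X and Y: −2.5y − 1.5(1−y) = 2y − 3(1−y), giving y = 1/4.
Since Player A is indifferent in equilibrium, Player A's expected payoff equals the payoff from either row against (1/4, 3/4). Using X: −2.5(1/4) − 1.5(3/4) = -7/4.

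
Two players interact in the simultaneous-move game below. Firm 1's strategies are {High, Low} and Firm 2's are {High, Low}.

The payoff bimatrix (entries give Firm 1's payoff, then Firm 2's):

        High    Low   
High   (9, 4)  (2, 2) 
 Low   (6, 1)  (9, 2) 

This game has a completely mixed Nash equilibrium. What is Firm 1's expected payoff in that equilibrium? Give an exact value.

First find y, the probability Firm 2 plays High, from Firm 1's indifference between High and Low: 9y + 2(1−y) = 6y + 9(1−y), giving y = 7/10.
Since Firm 1 is indifferent in equilibrium, Firm 1's expected payoff equals the payoff from either row against (7/10, 3/10). Using High: 9(7/10) + 2(3/10) = 69/10.

69/10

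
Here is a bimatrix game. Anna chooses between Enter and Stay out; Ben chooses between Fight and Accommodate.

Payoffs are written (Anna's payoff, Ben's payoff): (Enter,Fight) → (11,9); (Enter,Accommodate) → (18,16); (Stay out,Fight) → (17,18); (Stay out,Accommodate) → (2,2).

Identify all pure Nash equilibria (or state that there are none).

(Enter, Fight): Anna prefers Stay out (17 > 11); Ben prefers Accommodate (16 > 9) — not an equilibrium.
(Enter, Accommodate): Anna gets 18 ≥ 2 from Stay out, and Ben gets 16 ≥ 9 from Fight — Nash equilibrium.
(Stay out, Fight): Anna gets 17 ≥ 11 from Enter, and Ben gets 18 ≥ 2 from Accommodate — Nash equilibrium.
(Stay out, Accommodate): Anna prefers Enter (18 > 2); Ben prefers Fight (18 > 2) — not an equilibrium.

(Enter, Accommodate) and (Stay out, Fight)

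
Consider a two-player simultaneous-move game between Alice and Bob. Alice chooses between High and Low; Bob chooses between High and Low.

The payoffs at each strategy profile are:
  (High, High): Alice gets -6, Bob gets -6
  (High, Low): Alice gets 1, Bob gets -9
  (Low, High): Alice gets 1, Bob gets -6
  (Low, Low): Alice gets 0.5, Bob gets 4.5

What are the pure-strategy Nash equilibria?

(High, High): Alice prefers Low (1 > -6) — not an equilibrium.
(High, Low): Bob prefers High (-6 > -9) — not an equilibrium.
(Low, High): Bob prefers Low (4.5 > -6) — not an equilibrium.
(Low, Low): Alice prefers High (1 > 0.5) — not an equilibrium.

none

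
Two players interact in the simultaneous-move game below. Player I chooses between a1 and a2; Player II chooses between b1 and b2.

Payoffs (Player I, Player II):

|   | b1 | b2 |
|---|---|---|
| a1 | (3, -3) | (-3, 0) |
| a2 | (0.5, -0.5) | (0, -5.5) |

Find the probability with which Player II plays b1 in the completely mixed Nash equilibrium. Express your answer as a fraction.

Let q be the probability that Player II plays b1. In a completely mixed equilibrium, Player I must be indifferent between a1 and a2.
Player I's expected payoff from a1 is 3q − 3(1−q); from a2 it is 0.5q.
Setting these equal: 6q − 3 = 0.5q, so q = 6/11.

6/11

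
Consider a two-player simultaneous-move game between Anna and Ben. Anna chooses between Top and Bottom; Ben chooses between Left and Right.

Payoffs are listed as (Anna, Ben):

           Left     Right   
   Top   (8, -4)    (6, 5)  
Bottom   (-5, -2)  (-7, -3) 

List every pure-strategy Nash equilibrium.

(Top, Left): Ben prefers Right (5 > -4) — not an equilibrium.
(Top, Right): Anna gets 6 ≥ -7 from Bottom, and Ben gets 5 ≥ -4 from Left — Nash equilibrium.
(Bottom, Left): Anna prefers Top (8 > -5) — not an equilibrium.
(Bottom, Right): Anna prefers Top (6 > -7); Ben prefers Left (-2 > -3) — not an equilibrium.

(Top, Right)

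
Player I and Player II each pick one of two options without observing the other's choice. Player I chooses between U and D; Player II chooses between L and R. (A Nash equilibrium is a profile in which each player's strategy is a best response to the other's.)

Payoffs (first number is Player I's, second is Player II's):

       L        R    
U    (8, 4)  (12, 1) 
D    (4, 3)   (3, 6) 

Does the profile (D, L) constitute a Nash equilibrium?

No

At (D, L), Player I earns 4; switching to U would give 8, so Player I would deviate.
Player II earns 3; switching to R would give 6, so Player II would deviate.
Since at least one player can profitably deviate, this is not a Nash equilibrium.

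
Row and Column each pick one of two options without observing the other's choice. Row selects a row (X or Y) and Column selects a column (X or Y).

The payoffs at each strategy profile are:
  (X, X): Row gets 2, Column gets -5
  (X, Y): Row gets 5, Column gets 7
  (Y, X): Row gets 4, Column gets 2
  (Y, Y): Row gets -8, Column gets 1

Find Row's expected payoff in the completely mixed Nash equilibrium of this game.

12/5

First find y, the probability Column plays X, from Row's indifference between X and Y: 2y + 5(1−y) = 4y − 8(1−y), giving y = 13/15.
Since Row is indifferent in equilibrium, Row's expected payoff equals the payoff from either row against (13/15, 2/15). Using X: 2(13/15) + 5(2/15) = 12/5.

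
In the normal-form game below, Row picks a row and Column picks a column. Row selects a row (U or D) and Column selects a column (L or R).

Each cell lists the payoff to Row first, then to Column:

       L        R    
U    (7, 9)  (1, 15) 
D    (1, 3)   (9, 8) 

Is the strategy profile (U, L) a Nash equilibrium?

No

At (U, L), Row earns 7; switching to D would give 1, so Row has no profitable deviation.
Column earns 9; switching to R would give 15, so Column would deviate.
Since at least one player can profitably deviate, this is not a Nash equilibrium.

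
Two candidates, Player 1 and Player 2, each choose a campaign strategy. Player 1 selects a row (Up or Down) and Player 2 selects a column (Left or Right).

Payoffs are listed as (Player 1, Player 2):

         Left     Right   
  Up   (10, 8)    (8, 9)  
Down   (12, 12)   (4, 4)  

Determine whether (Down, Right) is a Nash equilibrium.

At (Down, Right), Player 1 earns 4; switching to Up would give 8, so Player 1 would deviate.
Player 2 earns 4; switching to Left would give 12, so Player 2 would deviate.
Since at least one player can profitably deviate, this is not a Nash equilibrium.

No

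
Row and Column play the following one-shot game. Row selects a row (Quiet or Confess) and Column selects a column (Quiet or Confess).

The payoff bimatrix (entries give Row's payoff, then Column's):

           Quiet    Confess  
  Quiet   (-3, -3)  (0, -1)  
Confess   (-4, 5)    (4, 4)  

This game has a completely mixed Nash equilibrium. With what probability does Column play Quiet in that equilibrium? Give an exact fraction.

4/5

Let c be the probability that Column plays Quiet. In a completely mixed equilibrium, Row must be indifferent between Quiet and Confess.
Row's expected payoff from Quiet is −3c; from Confess it is −4c + 4(1−c).
Setting these equal: −3c = −8c + 4, so c = 4/5.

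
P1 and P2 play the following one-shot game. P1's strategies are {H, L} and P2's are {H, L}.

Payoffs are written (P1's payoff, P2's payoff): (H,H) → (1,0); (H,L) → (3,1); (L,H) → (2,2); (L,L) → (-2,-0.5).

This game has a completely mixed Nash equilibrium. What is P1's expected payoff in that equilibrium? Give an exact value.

4/3

First find y, the probability P2 plays H, from P1's indifference between H and L: y + 3(1−y) = 2y − 2(1−y), giving y = 5/6.
Since P1 is indifferent in equilibrium, P1's expected payoff equals the payoff from either row against (5/6, 1/6). Using H: (5/6) + 3(1/6) = 4/3.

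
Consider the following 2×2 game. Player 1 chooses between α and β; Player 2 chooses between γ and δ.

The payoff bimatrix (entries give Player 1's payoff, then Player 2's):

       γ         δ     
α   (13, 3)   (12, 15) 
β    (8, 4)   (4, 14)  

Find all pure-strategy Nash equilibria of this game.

(α, δ)

(α, γ): Player 2 prefers δ (15 > 3) — not an equilibrium.
(α, δ): Player 1 gets 12 ≥ 4 from β, and Player 2 gets 15 ≥ 3 from γ — Nash equilibrium.
(β, γ): Player 1 prefers α (13 > 8); Player 2 prefers δ (14 > 4) — not an equilibrium.
(β, δ): Player 1 prefers α (12 > 4) — not an equilibrium.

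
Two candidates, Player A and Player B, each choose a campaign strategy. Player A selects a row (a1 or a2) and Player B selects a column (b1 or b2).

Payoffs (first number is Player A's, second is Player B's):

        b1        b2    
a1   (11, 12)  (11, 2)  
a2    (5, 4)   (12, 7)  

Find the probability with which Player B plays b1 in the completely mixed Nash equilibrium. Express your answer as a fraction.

1/7

Let c be the probability that Player B plays b1. In a completely mixed equilibrium, Player A must be indifferent between a1 and a2.
Player A's expected payoff from a1 is 11c + 11(1−c); from a2 it is 5c + 12(1−c).
Setting these equal: 11 = −7c + 12, so c = 1/7.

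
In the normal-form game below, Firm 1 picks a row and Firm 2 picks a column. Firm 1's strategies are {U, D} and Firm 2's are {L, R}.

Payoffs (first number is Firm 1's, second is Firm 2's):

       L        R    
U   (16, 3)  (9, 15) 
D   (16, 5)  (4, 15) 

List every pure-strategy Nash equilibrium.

(U, R)

(U, L): Firm 2 prefers R (15 > 3) — not an equilibrium.
(U, R): Firm 1 gets 9 ≥ 4 from D, and Firm 2 gets 15 ≥ 3 from L — Nash equilibrium.
(D, L): Firm 2 prefers R (15 > 5) — not an equilibrium.
(D, R): Firm 1 prefers U (9 > 4) — not an equilibrium.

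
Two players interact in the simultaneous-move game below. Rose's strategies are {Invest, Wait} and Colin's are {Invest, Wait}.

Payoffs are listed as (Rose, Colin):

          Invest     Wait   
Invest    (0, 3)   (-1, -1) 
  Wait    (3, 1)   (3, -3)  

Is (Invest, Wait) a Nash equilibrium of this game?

No

At (Invest, Wait), Rose earns -1; switching to Wait would give 3, so Rose would deviate.
Colin earns -1; switching to Invest would give 3, so Colin would deviate.
Since at least one player can profitably deviate, this is not a Nash equilibrium.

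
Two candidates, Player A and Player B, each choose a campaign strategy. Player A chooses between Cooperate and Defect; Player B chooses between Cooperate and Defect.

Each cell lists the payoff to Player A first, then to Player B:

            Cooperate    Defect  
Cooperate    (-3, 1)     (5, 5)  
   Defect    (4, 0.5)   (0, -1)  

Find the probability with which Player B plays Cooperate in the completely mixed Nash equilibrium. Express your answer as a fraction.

5/12

Let c be the probability that Player B plays Cooperate. In a completely mixed equilibrium, Player A must be indifferent between Cooperate and Defect.
Player A's expected payoff from Cooperate is −3c + 5(1−c); from Defect it is 4c.
Setting these equal: −8c + 5 = 4c, so c = 5/12.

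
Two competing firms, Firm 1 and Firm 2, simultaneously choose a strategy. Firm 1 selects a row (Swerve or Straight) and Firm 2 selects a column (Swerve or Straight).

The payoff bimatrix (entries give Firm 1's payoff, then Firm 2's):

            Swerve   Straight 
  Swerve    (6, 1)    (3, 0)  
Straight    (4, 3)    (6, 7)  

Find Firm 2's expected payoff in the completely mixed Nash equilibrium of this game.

7/5

First find p, the probability Firm 1 plays Swerve, from Firm 2's indifference between Swerve and Straight: p + 3(1−p) = 7(1−p), giving p = 4/5.
Since Firm 2 is indifferent in equilibrium, Firm 2's expected payoff equals the payoff from either column against (4/5, 1/5). Using Swerve: (4/5) + 3(1/5) = 7/5.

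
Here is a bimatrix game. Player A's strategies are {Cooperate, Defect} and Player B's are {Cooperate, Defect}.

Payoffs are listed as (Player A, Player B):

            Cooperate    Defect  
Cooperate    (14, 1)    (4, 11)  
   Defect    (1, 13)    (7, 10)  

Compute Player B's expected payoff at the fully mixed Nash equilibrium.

133/13

First find x, the probability Player A plays Cooperate, from Player B's indifference between Cooperate and Defect: x + 13(1−x) = 11x + 10(1−x), giving x = 3/13.
Since Player B is indifferent in equilibrium, Player B's expected payoff equals the payoff from either column against (3/13, 10/13). Using Cooperate: (3/13) + 13(10/13) = 133/13.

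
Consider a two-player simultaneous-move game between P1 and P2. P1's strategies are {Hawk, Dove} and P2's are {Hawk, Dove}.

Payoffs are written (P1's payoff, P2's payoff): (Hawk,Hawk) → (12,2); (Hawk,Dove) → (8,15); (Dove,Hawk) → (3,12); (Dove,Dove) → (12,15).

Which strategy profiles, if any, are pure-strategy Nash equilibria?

(Hawk, Hawk): P2 prefers Dove (15 > 2) — not an equilibrium.
(Hawk, Dove): P1 prefers Dove (12 > 8) — not an equilibrium.
(Dove, Hawk): P1 prefers Hawk (12 > 3); P2 prefers Dove (15 > 12) — not an equilibrium.
(Dove, Dove): P1 gets 12 ≥ 8 from Hawk, and P2 gets 15 ≥ 12 from Hawk — Nash equilibrium.

(Dove, Dove)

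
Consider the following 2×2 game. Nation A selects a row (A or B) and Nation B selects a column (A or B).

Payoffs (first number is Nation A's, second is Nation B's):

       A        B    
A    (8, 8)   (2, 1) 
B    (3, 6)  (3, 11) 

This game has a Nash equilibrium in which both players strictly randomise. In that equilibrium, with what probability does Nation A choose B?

7/12

Let x be the probability that Nation A plays A. In a completely mixed equilibrium, Nation B must be indifferent between A and B.
Nation B's expected payoff from A is 8x + 6(1−x); from B it is x + 11(1−x).
Setting these equal: 2x + 6 = −10x + 11, so x = 5/12.
Therefore Nation A plays B with probability 1 − 5/12 = 7/12.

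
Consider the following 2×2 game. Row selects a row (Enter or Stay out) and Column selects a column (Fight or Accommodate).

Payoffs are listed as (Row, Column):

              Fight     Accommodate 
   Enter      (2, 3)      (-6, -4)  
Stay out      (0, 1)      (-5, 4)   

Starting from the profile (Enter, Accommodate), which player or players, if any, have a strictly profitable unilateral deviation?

Row at (Enter, Accommodate) earns -6; deviating to Stay out yields -5 — a strict improvement.
Column earns -4; deviating to Fight yields 3 — a strict improvement.
Both Row and Column have strictly profitable deviations.

Both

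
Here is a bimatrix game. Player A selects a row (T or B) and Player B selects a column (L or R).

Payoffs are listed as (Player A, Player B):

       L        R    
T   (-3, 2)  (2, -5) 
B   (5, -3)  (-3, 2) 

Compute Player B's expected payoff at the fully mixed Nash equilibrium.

First find x, the probability Player A plays T, from Player B's indifference between L and R: 2x − 3(1−x) = −5x + 2(1−x), giving x = 5/12.
Since Player B is indifferent in equilibrium, Player B's expected payoff equals the payoff from either column against (5/12, 7/12). Using L: 2(5/12) − 3(7/12) = -11/12.

-11/12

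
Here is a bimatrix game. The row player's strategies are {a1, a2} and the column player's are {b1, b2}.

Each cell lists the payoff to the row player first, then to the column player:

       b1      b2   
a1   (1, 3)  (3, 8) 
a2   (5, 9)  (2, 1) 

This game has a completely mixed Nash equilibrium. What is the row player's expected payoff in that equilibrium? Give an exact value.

First find y, the probability the column player plays b1, from the row player's indifference between a1 and a2: y + 3(1−y) = 5y + 2(1−y), giving y = 1/5.
Since the row player is indifferent in equilibrium, the row player's expected payoff equals the payoff from either row against (1/5, 4/5). Using a1: (1/5) + 3(4/5) = 13/5.

13/5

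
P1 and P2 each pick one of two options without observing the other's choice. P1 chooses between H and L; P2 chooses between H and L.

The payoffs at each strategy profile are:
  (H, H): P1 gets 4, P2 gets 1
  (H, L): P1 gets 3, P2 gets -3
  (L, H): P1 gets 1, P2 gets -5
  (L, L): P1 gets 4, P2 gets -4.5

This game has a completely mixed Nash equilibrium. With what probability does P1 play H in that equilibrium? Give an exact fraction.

Let x be the probability that P1 plays H. In a completely mixed equilibrium, P2 must be indifferent between H and L.
P2's expected payoff from H is x − 5(1−x); from L it is −3x − 4.5(1−x).
Setting these equal: 6x − 5 = 1.5x − 4.5, so x = 1/9.

1/9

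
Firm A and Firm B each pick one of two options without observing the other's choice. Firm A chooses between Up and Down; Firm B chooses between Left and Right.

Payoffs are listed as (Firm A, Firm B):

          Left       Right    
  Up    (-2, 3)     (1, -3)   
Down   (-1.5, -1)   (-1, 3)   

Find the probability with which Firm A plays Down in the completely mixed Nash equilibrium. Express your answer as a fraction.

3/5

Let x be the probability that Firm A plays Up. In a completely mixed equilibrium, Firm B must be indifferent between Left and Right.
Firm B's expected payoff from Left is 3x − (1−x); from Right it is −3x + 3(1−x).
Setting these equal: 4x − 1 = −6x + 3, so x = 2/5.
Therefore Firm A plays Down with probability 1 − 2/5 = 3/5.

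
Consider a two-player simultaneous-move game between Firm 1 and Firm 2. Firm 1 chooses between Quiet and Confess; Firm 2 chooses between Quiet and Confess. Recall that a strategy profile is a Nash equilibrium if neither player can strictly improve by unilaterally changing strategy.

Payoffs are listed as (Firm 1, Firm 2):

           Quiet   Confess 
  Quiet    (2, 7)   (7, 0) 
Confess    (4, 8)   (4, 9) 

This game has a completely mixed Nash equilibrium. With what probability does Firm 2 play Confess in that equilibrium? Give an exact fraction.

2/5

Let q be the probability that Firm 2 plays Quiet. In a completely mixed equilibrium, Firm 1 must be indifferent between Quiet and Confess.
Firm 1's expected payoff from Quiet is 2q + 7(1−q); from Confess it is 4q + 4(1−q).
Setting these equal: −5q + 7 = 4, so q = 3/5.
Therefore Firm 2 plays Confess with probability 1 − 3/5 = 2/5.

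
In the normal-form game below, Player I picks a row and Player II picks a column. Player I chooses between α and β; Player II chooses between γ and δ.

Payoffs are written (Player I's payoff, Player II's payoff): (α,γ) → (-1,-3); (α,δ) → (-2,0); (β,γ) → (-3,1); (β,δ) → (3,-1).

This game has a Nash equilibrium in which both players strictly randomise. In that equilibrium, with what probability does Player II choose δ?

2/7

Let c be the probability that Player II plays γ. In a completely mixed equilibrium, Player I must be indifferent between α and β.
Player I's expected payoff from α is −c − 2(1−c); from β it is −3c + 3(1−c).
Setting these equal: c − 2 = −6c + 3, so c = 5/7.
Therefore Player II plays δ with probability 1 − 5/7 = 2/7.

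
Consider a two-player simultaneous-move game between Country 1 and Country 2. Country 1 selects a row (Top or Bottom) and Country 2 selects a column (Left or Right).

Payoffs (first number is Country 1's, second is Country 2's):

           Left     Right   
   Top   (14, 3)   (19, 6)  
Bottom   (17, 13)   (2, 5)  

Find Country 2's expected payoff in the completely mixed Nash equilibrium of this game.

63/11

First find x, the probability Country 1 plays Top, from Country 2's indifference between Left and Right: 3x + 13(1−x) = 6x + 5(1−x), giving x = 8/11.
Since Country 2 is indifferent in equilibrium, Country 2's expected payoff equals the payoff from either column against (8/11, 3/11). Using Left: 3(8/11) + 13(3/11) = 63/11.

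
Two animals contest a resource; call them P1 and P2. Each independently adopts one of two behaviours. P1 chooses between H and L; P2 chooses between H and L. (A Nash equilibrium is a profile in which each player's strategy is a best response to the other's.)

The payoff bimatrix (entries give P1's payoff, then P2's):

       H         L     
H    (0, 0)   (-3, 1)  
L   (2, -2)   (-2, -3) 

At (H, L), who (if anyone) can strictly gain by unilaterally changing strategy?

P1

P1 at (H, L) earns -3; deviating to L yields -2 — a strict improvement.
P2 earns 1; deviating to H yields 0 — not better.
Only P1 has a strictly profitable deviation.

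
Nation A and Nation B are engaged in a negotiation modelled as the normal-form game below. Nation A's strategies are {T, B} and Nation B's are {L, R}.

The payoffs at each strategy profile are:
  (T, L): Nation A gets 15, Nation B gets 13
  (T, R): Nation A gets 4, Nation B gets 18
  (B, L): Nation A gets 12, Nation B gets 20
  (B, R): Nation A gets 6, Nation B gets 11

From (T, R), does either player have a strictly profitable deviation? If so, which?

Nation A at (T, R) earns 4; deviating to B yields 6 — a strict improvement.
Nation B earns 18; deviating to L yields 13 — not better.
Only Nation A has a strictly profitable deviation.

Nation A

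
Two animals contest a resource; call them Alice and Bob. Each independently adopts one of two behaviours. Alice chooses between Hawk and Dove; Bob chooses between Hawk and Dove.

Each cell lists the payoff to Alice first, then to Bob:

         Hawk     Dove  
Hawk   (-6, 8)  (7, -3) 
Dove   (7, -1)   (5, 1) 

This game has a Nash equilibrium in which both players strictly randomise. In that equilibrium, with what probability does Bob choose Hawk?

Let q be the probability that Bob plays Hawk. In a completely mixed equilibrium, Alice must be indifferent between Hawk and Dove.
Alice's expected payoff from Hawk is −6q + 7(1−q); from Dove it is 7q + 5(1−q).
Setting these equal: −13q + 7 = 2q + 5, so q = 2/15.

2/15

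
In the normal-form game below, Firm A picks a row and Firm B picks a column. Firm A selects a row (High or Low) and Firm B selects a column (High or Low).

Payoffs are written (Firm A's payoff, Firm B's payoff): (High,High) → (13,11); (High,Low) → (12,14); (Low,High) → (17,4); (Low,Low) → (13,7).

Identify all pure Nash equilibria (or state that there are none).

(High, High): Firm A prefers Low (17 > 13); Firm B prefers Low (14 > 11) — not an equilibrium.
(High, Low): Firm A prefers Low (13 > 12) — not an equilibrium.
(Low, High): Firm B prefers Low (7 > 4) — not an equilibrium.
(Low, Low): Firm A gets 13 ≥ 12 from High, and Firm B gets 7 ≥ 4 from High — Nash equilibrium.

(Low, Low)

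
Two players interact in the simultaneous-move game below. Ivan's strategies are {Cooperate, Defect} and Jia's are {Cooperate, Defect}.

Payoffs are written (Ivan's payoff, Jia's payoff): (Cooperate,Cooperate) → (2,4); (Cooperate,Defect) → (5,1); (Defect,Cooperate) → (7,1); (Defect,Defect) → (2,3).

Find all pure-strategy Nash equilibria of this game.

none

(Cooperate, Cooperate): Ivan prefers Defect (7 > 2) — not an equilibrium.
(Cooperate, Defect): Jia prefers Cooperate (4 > 1) — not an equilibrium.
(Defect, Cooperate): Jia prefers Defect (3 > 1) — not an equilibrium.
(Defect, Defect): Ivan prefers Cooperate (5 > 2) — not an equilibrium.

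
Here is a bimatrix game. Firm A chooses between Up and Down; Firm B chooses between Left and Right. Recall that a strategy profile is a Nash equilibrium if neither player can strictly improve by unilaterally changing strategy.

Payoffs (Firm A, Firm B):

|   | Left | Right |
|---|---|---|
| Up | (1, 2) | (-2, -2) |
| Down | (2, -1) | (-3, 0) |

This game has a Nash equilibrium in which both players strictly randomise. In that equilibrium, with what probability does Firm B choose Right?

Let c be the probability that Firm B plays Left. In a completely mixed equilibrium, Firm A must be indifferent between Up and Down.
Firm A's expected payoff from Up is c − 2(1−c); from Down it is 2c − 3(1−c).
Setting these equal: 3c − 2 = 5c − 3, so c = 1/2.
Therefore Firm B plays Right with probability 1 − 1/2 = 1/2.

1/2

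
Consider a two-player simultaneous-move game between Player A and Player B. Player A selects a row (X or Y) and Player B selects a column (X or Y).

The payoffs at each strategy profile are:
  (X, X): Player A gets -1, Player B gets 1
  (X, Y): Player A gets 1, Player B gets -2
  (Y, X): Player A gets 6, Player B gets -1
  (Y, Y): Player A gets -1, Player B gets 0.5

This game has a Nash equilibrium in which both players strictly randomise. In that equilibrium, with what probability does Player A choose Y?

2/3

Let r be the probability that Player A plays X. In a completely mixed equilibrium, Player B must be indifferent between X and Y.
Player B's expected payoff from X is r − (1−r); from Y it is −2r + 0.5(1−r).
Setting these equal: 2r − 1 = −2.5r + 0.5, so r = 1/3.
Therefore Player A plays Y with probability 1 − 1/3 = 2/3.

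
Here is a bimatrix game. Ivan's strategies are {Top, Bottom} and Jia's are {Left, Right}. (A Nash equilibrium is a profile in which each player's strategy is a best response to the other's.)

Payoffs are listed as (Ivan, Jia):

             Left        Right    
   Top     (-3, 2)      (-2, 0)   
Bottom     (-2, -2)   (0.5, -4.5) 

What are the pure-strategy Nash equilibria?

(Bottom, Left)

(Top, Left): Ivan prefers Bottom (-2 > -3) — not an equilibrium.
(Top, Right): Ivan prefers Bottom (0.5 > -2); Jia prefers Left (2 > 0) — not an equilibrium.
(Bottom, Left): Ivan gets -2 ≥ -3 from Top, and Jia gets -2 ≥ -4.5 from Right — Nash equilibrium.
(Bottom, Right): Jia prefers Left (-2 > -4.5) — not an equilibrium.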